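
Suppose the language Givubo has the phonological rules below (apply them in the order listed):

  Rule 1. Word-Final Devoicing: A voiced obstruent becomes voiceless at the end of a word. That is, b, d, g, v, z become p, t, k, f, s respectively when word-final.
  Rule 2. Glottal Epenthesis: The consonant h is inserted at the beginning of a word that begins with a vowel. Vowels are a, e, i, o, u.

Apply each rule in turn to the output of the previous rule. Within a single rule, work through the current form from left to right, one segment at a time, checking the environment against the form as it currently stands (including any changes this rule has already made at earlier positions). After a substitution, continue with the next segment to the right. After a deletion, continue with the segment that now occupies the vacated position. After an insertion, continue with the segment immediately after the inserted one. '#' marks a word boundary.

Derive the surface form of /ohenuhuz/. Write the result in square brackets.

[hohenuhus]

Rule 1 Word-Final Devoicing: [ohenuhuz] → [ohenuhus]
Rule 2 Glottal Epenthesis: [ohenuhus] → [hohenuhus]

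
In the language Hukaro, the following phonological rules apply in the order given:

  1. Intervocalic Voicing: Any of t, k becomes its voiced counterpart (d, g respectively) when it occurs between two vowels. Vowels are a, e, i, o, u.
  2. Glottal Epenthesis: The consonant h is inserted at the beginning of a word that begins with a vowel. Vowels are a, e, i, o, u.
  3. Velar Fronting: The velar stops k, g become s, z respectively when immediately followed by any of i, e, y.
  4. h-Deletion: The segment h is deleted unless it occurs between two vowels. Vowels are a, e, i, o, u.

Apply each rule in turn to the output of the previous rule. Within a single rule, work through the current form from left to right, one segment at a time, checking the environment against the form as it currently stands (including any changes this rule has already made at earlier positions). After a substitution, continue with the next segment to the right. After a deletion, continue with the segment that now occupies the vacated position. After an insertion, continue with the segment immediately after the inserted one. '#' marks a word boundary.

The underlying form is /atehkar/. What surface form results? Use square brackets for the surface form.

[adekar]

1 Intervocalic Voicing: [atehkar] → [adehkar]
2 Glottal Epenthesis: [adehkar] → [hadehkar]
3 Velar Fronting: no change — [hadehkar]
4 h-Deletion: [hadehkar] → [adekar]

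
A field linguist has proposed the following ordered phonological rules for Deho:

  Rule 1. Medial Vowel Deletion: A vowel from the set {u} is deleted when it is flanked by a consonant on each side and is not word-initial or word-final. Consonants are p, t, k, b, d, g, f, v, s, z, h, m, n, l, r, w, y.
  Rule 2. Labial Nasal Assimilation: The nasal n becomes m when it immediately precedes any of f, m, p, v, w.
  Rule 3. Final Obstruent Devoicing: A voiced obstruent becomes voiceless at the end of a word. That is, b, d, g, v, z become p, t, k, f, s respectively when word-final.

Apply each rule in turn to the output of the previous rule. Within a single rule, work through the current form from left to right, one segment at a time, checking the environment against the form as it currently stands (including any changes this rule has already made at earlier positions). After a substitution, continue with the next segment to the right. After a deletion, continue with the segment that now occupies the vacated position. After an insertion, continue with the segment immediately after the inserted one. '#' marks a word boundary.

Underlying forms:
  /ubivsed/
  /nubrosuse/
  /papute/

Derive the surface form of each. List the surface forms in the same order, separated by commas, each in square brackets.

/ubivsed/:
  Rule 1 Medial Vowel Deletion: no change — [ubivsed]
  Rule 2 Labial Nasal Assimilation: no change — [ubivsed]
  Rule 3 Final Obstruent Devoicing: [ubivsed] → [ubivset]
/nubrosuse/:
  Rule 1 Medial Vowel Deletion: [nubrosuse] → [nbrosse]
  Rule 2 Labial Nasal Assimilation: no change — [nbrosse]
  Rule 3 Final Obstruent Devoicing: no change — [nbrosse]
/papute/:
  Rule 1 Medial Vowel Deletion: [papute] → [papte]
  Rule 2 Labial Nasal Assimilation: no change — [papte]
  Rule 3 Final Obstruent Devoicing: no change — [papte]

[ubivset], [nbrosse], [papte]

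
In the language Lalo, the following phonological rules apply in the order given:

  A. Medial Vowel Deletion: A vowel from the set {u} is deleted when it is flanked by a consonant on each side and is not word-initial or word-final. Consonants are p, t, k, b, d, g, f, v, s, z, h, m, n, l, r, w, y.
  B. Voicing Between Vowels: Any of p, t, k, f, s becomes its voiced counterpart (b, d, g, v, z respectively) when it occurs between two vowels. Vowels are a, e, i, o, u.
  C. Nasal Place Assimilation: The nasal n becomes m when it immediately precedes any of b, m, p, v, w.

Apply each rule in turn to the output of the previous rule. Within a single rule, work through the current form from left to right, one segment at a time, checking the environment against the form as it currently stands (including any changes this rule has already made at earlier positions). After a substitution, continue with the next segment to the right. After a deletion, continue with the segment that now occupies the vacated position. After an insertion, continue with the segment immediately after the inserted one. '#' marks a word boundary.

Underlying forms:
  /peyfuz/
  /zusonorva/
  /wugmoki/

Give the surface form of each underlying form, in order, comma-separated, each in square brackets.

/peyfuz/:
  A Medial Vowel Deletion: [peyfuz] → [peyfz]
  B Voicing Between Vowels: no change — [peyfz]
  C Nasal Place Assimilation: no change — [peyfz]
/zusonorva/:
  A Medial Vowel Deletion: [zusonorva] → [zsonorva]
  B Voicing Between Vowels: no change — [zsonorva]
  C Nasal Place Assimilation: no change — [zsonorva]
/wugmoki/:
  A Medial Vowel Deletion: [wugmoki] → [wgmoki]
  B Voicing Between Vowels: [wgmoki] → [wgmogi]
  C Nasal Place Assimilation: no change — [wgmogi]

[peyfz], [zsonorva], [wgmogi]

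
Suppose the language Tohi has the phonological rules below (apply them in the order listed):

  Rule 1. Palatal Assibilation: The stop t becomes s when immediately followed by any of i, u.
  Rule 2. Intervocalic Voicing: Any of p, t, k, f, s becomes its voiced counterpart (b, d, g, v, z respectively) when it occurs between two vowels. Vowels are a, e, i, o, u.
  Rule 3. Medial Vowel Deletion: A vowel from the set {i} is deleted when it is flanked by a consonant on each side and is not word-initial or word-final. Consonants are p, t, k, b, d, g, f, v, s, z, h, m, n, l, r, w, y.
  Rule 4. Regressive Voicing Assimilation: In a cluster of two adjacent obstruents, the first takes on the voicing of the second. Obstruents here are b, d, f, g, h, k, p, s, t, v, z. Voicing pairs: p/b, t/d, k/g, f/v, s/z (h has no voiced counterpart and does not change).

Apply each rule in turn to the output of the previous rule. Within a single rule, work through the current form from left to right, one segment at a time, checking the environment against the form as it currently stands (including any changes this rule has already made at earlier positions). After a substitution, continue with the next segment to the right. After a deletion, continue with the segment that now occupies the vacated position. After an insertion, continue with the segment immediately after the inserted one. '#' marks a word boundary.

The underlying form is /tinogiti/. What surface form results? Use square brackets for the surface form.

Rule 1 Palatal Assibilation: [tinogiti] → [sinogisi]
Rule 2 Intervocalic Voicing: [sinogisi] → [sinogizi]
Rule 3 Medial Vowel Deletion: [sinogizi] → [snogzi]
Rule 4 Regressive Voicing Assimilation: no change — [snogzi]

[snogzi]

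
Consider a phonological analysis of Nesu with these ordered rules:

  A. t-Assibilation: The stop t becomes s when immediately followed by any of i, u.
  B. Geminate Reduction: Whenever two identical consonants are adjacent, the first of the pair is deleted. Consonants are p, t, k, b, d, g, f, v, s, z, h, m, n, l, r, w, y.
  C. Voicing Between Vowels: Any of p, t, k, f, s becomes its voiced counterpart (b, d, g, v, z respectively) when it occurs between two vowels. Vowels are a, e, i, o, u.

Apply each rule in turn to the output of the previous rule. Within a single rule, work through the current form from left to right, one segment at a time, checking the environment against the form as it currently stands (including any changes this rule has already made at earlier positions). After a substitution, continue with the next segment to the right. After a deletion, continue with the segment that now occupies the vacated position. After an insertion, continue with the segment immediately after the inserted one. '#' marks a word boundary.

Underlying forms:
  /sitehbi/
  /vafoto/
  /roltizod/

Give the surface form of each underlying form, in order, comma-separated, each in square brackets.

/sitehbi/:
  A t-Assibilation: no change — [sitehbi]
  B Geminate Reduction: no change — [sitehbi]
  C Voicing Between Vowels: [sitehbi] → [sidehbi]
/vafoto/:
  A t-Assibilation: no change — [vafoto]
  B Geminate Reduction: no change — [vafoto]
  C Voicing Between Vowels: [vafoto] → [vavodo]
/roltizod/:
  A t-Assibilation: [roltizod] → [rolsizod]
  B Geminate Reduction: no change — [rolsizod]
  C Voicing Between Vowels: no change — [rolsizod]

[sidehbi], [vavodo], [rolsizod]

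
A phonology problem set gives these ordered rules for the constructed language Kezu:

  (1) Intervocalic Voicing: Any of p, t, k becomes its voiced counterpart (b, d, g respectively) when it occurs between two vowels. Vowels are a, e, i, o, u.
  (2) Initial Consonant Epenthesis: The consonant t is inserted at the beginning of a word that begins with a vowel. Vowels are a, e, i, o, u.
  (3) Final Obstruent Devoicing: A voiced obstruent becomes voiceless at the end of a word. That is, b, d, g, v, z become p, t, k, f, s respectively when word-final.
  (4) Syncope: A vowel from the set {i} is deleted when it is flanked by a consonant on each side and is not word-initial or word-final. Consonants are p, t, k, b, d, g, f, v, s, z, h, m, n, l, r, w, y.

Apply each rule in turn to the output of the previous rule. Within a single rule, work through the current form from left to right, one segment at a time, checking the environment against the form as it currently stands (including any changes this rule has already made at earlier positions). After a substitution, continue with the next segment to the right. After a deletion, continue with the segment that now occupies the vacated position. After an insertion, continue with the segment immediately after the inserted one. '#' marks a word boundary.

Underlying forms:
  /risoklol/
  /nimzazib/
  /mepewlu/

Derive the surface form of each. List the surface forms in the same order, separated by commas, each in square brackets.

[rsoklol], [nmzazp], [mebewlu]

/risoklol/:
  (1) Intervocalic Voicing: no change — [risoklol]
  (2) Initial Consonant Epenthesis: no change — [risoklol]
  (3) Final Obstruent Devoicing: no change — [risoklol]
  (4) Syncope: [risoklol] → [rsoklol]
/nimzazib/:
  (1) Intervocalic Voicing: no change — [nimzazib]
  (2) Initial Consonant Epenthesis: no change — [nimzazib]
  (3) Final Obstruent Devoicing: [nimzazib] → [nimzazip]
  (4) Syncope: [nimzazip] → [nmzazp]
/mepewlu/:
  (1) Intervocalic Voicing: [mepewlu] → [mebewlu]
  (2) Initial Consonant Epenthesis: no change — [mebewlu]
  (3) Final Obstruent Devoicing: no change — [mebewlu]
  (4) Syncope: no change — [mebewlu]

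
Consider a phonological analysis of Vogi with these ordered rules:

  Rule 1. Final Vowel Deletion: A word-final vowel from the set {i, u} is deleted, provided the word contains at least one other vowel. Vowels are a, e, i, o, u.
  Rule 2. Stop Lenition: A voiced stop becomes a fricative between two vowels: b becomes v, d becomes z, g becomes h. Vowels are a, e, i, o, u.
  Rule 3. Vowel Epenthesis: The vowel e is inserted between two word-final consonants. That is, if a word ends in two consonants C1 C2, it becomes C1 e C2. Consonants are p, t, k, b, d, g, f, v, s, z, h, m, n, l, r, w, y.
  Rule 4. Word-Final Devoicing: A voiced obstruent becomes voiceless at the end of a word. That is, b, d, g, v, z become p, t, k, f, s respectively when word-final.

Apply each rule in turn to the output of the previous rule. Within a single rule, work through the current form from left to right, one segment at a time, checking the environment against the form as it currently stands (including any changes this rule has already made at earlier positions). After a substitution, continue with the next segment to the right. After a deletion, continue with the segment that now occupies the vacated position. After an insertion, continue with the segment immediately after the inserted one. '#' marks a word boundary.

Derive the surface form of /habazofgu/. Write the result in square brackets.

Rule 1 Final Vowel Deletion: [habazofgu] → [habazofg]
Rule 2 Stop Lenition: [habazofg] → [havazofg]
Rule 3 Vowel Epenthesis: [havazofg] → [havazofeg]
Rule 4 Word-Final Devoicing: [havazofeg] → [havazofek]

[havazofek]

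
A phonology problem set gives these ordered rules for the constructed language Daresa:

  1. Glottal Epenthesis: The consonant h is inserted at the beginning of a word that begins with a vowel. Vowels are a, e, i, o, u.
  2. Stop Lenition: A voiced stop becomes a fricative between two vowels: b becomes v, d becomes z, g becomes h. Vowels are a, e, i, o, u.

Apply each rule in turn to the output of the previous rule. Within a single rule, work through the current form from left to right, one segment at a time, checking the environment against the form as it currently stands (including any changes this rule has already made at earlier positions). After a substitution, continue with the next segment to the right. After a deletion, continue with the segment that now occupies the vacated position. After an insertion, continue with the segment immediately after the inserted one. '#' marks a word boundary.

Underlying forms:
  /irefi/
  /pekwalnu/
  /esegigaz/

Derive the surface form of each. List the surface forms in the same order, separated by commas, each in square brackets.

/irefi/:
  1 Glottal Epenthesis: [irefi] → [hirefi]
  2 Stop Lenition: no change — [hirefi]
/pekwalnu/:
  1 Glottal Epenthesis: no change — [pekwalnu]
  2 Stop Lenition: no change — [pekwalnu]
/esegigaz/:
  1 Glottal Epenthesis: [esegigaz] → [hesegigaz]
  2 Stop Lenition: [hesegigaz] → [hesehihaz]

[hirefi], [pekwalnu], [hesehihaz]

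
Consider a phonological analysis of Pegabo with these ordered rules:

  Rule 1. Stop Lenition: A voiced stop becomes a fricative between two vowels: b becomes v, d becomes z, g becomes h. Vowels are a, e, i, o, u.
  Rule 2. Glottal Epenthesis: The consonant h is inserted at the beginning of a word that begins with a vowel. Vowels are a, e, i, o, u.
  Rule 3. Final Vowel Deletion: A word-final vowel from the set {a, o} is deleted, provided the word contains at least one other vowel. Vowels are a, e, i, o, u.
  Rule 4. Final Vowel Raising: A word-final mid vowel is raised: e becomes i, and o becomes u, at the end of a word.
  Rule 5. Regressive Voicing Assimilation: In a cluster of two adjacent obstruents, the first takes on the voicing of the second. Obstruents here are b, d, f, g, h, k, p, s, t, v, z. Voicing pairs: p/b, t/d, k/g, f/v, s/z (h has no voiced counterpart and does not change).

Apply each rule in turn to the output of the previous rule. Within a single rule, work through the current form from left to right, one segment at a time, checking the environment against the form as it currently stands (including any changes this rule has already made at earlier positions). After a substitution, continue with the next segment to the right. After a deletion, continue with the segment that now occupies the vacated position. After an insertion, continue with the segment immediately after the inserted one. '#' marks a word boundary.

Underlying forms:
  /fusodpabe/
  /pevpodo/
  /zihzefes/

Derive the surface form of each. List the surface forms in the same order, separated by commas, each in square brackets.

[fusotpavi], [pefpoz], [zihzefes]

/fusodpabe/:
  Rule 1 Stop Lenition: [fusodpabe] → [fusodpave]
  Rule 2 Glottal Epenthesis: no change — [fusodpave]
  Rule 3 Final Vowel Deletion: no change — [fusodpave]
  Rule 4 Final Vowel Raising: [fusodpave] → [fusodpavi]
  Rule 5 Regressive Voicing Assimilation: [fusodpavi] → [fusotpavi]
/pevpodo/:
  Rule 1 Stop Lenition: [pevpodo] → [pevpozo]
  Rule 2 Glottal Epenthesis: no change — [pevpozo]
  Rule 3 Final Vowel Deletion: [pevpozo] → [pevpoz]
  Rule 4 Final Vowel Raising: no change — [pevpoz]
  Rule 5 Regressive Voicing Assimilation: [pevpoz] → [pefpoz]
/zihzefes/:
  Rule 1 Stop Lenition: no change — [zihzefes]
  Rule 2 Glottal Epenthesis: no change — [zihzefes]
  Rule 3 Final Vowel Deletion: no change — [zihzefes]
  Rule 4 Final Vowel Raising: no change — [zihzefes]
  Rule 5 Regressive Voicing Assimilation: no change — [zihzefes]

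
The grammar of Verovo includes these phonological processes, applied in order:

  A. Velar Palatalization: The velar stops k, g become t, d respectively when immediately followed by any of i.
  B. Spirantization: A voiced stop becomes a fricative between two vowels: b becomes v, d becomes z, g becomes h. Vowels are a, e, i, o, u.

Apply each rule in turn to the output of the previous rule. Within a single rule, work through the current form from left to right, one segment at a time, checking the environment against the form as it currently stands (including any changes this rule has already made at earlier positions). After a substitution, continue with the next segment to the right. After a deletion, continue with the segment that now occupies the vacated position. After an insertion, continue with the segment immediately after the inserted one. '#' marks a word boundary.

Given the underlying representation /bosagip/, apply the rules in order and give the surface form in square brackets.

[bosazip]

A Velar Palatalization: [bosagip] → [bosadip]
B Spirantization: [bosadip] → [bosazip]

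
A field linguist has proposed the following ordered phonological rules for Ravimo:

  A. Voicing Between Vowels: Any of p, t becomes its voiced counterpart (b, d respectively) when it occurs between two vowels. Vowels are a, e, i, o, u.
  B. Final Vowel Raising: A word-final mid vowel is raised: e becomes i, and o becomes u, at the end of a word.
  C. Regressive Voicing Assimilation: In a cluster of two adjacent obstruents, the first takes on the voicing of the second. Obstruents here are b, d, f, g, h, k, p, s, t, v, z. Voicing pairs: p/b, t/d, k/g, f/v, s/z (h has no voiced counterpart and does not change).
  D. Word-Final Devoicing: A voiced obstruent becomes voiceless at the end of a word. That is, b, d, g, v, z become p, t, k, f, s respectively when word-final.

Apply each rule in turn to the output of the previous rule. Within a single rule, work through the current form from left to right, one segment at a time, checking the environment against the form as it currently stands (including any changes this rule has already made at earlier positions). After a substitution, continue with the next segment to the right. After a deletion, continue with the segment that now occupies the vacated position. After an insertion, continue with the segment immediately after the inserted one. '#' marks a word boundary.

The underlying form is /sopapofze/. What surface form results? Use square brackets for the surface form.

A Voicing Between Vowels: [sopapofze] → [sobabofze]
B Final Vowel Raising: [sobabofze] → [sobabofzi]
C Regressive Voicing Assimilation: [sobabofzi] → [sobabovzi]
D Word-Final Devoicing: no change — [sobabovzi]

[sobabovzi]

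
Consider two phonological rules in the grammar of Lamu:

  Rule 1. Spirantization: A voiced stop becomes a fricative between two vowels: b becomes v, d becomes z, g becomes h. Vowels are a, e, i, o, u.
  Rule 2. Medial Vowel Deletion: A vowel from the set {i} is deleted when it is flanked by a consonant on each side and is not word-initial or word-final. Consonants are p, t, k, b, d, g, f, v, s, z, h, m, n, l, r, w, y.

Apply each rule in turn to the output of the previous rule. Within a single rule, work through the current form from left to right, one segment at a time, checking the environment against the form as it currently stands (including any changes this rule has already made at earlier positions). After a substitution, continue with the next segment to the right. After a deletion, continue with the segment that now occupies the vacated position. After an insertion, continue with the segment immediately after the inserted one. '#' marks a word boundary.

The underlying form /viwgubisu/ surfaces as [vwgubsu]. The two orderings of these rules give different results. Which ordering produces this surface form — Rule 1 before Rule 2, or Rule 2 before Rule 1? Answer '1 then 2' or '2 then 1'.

2 then 1

Order 1 then 2:
  1 Spirantization: [viwgubisu] → [viwguvisu]
  2 Medial Vowel Deletion: [viwguvisu] → [vwguvsu]
  result: [vwguvsu]
Order 2 then 1:
  2 Medial Vowel Deletion: [viwgubisu] → [vwgubsu]
  1 Spirantization: no change — [vwgubsu]
  result: [vwgubsu]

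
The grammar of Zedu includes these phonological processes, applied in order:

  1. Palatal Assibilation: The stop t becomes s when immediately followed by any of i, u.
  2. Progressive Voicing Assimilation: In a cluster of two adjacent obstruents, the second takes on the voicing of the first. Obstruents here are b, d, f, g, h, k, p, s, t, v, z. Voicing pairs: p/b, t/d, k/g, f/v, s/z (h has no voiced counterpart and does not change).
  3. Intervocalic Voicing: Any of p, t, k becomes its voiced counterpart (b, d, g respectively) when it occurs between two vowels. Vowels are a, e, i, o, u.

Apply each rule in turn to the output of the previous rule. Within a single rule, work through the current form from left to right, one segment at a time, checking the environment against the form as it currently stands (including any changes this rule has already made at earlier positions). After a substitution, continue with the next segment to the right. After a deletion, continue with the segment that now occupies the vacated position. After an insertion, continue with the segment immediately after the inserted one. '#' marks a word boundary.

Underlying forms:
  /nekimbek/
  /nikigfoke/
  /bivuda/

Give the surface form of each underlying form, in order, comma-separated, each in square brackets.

[negimbek], [nigigvoge], [bivuda]

/nekimbek/:
  1 Palatal Assibilation: no change — [nekimbek]
  2 Progressive Voicing Assimilation: no change — [nekimbek]
  3 Intervocalic Voicing: [nekimbek] → [negimbek]
/nikigfoke/:
  1 Palatal Assibilation: no change — [nikigfoke]
  2 Progressive Voicing Assimilation: [nikigfoke] → [nikigvoke]
  3 Intervocalic Voicing: [nikigvoke] → [nigigvoge]
/bivuda/:
  1 Palatal Assibilation: no change — [bivuda]
  2 Progressive Voicing Assimilation: no change — [bivuda]
  3 Intervocalic Voicing: no change — [bivuda]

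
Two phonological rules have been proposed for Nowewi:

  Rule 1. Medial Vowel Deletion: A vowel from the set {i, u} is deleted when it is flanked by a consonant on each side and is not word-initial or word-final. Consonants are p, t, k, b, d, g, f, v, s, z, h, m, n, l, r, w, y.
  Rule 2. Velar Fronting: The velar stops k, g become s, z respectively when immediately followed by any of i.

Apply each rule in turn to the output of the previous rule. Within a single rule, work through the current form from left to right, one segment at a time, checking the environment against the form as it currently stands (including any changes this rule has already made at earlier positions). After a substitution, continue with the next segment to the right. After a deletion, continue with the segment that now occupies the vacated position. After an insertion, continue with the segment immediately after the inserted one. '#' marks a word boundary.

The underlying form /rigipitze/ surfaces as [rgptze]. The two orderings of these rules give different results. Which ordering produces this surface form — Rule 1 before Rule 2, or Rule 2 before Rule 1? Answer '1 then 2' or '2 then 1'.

1 then 2

Order 1 then 2:
  1 Medial Vowel Deletion: [rigipitze] → [rgptze]
  2 Velar Fronting: no change — [rgptze]
  result: [rgptze]
Order 2 then 1:
  2 Velar Fronting: [rigipitze] → [rizipitze]
  1 Medial Vowel Deletion: [rizipitze] → [rzptze]
  result: [rzptze]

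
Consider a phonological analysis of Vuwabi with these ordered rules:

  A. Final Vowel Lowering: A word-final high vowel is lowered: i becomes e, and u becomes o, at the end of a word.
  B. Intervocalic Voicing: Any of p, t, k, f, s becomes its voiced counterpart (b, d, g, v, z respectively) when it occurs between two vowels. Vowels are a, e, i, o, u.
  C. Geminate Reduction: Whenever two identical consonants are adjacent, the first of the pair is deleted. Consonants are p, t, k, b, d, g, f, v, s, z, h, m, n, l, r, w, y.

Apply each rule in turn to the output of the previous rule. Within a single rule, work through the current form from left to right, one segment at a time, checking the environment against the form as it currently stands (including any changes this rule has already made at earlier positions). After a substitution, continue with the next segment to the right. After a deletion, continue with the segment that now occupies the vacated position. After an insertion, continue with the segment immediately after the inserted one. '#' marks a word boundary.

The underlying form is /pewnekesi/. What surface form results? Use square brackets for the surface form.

A Final Vowel Lowering: [pewnekesi] → [pewnekese]
B Intervocalic Voicing: [pewnekese] → [pewnegeze]
C Geminate Reduction: no change — [pewnegeze]

[pewnegeze]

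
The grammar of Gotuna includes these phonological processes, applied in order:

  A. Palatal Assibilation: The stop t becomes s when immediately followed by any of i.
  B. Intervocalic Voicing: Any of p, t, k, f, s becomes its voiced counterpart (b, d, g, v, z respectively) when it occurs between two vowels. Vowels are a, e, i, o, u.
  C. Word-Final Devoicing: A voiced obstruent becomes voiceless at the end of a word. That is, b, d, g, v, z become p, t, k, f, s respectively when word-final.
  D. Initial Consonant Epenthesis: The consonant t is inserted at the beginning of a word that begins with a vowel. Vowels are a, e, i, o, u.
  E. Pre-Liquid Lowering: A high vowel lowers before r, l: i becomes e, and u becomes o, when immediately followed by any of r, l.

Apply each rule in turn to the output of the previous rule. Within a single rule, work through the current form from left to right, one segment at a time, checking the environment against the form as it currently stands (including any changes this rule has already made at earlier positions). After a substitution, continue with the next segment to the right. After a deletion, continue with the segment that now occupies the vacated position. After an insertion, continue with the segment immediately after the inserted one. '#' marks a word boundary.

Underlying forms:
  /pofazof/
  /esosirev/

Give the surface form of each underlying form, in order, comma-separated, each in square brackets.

/pofazof/:
  A Palatal Assibilation: no change — [pofazof]
  B Intervocalic Voicing: [pofazof] → [povazof]
  C Word-Final Devoicing: no change — [povazof]
  D Initial Consonant Epenthesis: no change — [povazof]
  E Pre-Liquid Lowering: no change — [povazof]
/esosirev/:
  A Palatal Assibilation: no change — [esosirev]
  B Intervocalic Voicing: [esosirev] → [ezozirev]
  C Word-Final Devoicing: [ezozirev] → [ezoziref]
  D Initial Consonant Epenthesis: [ezoziref] → [tezoziref]
  E Pre-Liquid Lowering: [tezoziref] → [tezozeref]

[povazof], [tezozeref]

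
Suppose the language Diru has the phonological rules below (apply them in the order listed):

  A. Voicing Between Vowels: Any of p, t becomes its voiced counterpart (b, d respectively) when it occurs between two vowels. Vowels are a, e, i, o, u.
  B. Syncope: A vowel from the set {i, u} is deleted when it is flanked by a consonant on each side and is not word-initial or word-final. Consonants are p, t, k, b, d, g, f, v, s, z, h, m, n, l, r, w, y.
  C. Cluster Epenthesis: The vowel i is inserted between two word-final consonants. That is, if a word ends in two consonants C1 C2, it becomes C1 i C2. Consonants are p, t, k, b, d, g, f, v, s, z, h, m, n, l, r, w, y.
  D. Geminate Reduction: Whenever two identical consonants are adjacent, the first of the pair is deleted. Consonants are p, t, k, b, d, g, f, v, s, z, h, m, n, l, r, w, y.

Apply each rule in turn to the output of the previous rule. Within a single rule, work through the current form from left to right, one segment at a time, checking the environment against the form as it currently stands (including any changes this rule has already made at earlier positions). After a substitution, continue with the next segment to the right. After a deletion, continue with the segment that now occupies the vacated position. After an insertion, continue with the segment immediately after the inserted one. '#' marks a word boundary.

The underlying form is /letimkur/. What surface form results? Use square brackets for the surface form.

A Voicing Between Vowels: [letimkur] → [ledimkur]
B Syncope: [ledimkur] → [ledmkr]
C Cluster Epenthesis: [ledmkr] → [ledmkir]
D Geminate Reduction: no change — [ledmkir]

[ledmkir]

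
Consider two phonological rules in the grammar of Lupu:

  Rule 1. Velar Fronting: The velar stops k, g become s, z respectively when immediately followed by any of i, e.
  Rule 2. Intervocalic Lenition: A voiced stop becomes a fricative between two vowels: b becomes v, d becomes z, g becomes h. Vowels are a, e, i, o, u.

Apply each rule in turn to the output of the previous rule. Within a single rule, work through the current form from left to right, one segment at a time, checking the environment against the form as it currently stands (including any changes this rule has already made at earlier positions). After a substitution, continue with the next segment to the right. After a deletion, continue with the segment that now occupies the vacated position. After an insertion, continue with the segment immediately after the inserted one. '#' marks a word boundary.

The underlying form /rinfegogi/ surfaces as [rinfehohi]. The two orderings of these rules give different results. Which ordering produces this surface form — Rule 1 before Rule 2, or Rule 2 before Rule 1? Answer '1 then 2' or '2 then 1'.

Order 1 then 2:
  1 Velar Fronting: [rinfegogi] → [rinfegozi]
  2 Intervocalic Lenition: [rinfegozi] → [rinfehozi]
  result: [rinfehozi]
Order 2 then 1:
  2 Intervocalic Lenition: [rinfegogi] → [rinfehohi]
  1 Velar Fronting: no change — [rinfehohi]
  result: [rinfehohi]

2 then 1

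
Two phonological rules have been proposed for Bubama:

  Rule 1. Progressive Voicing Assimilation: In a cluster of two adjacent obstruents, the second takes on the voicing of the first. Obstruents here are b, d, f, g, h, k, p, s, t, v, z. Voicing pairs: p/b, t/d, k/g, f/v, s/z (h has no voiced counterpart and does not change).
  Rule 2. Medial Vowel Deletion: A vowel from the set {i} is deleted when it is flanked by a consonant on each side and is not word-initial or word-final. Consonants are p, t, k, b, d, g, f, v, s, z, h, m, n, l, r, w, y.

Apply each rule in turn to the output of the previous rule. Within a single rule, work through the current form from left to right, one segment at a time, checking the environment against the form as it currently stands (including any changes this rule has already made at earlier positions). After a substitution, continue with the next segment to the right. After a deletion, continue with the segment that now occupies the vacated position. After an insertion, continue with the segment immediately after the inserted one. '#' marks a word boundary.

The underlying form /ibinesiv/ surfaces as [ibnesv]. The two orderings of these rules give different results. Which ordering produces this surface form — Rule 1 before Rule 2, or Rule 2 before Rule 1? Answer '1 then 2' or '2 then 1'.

1 then 2

Order 1 then 2:
  1 Progressive Voicing Assimilation: no change — [ibinesiv]
  2 Medial Vowel Deletion: [ibinesiv] → [ibnesv]
  result: [ibnesv]
Order 2 then 1:
  2 Medial Vowel Deletion: [ibinesiv] → [ibnesv]
  1 Progressive Voicing Assimilation: [ibnesv] → [ibnesf]
  result: [ibnesf]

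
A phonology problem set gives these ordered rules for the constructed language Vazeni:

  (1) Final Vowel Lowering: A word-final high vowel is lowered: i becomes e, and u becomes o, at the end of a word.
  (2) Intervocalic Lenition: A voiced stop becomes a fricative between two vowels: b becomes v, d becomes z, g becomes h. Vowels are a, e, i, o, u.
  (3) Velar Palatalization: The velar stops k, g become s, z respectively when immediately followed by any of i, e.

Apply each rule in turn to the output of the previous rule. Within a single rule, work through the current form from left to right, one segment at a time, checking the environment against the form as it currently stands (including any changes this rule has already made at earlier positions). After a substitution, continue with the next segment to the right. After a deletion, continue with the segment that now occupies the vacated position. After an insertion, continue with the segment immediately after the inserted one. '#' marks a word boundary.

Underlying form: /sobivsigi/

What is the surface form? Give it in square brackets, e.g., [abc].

(1) Final Vowel Lowering: [sobivsigi] → [sobivsige]
(2) Intervocalic Lenition: [sobivsige] → [sovivsihe]
(3) Velar Palatalization: no change — [sovivsihe]

[sovivsihe]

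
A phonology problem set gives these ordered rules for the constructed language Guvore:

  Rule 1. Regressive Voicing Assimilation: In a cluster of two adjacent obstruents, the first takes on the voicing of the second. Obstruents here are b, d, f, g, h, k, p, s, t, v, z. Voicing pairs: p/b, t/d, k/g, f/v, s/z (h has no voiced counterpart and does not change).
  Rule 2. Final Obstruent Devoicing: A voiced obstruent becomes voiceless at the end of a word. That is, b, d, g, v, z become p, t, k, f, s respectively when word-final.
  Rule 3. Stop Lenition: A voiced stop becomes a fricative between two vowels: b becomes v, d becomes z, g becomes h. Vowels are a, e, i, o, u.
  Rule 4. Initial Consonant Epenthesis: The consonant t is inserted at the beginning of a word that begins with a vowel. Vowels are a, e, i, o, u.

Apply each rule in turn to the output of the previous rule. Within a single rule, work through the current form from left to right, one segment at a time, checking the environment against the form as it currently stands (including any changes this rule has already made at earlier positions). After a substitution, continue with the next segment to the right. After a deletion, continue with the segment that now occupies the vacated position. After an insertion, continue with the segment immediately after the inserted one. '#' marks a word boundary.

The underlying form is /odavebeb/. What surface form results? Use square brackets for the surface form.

[tozavevep]

Rule 1 Regressive Voicing Assimilation: no change — [odavebeb]
Rule 2 Final Obstruent Devoicing: [odavebeb] → [odavebep]
Rule 3 Stop Lenition: [odavebep] → [ozavevep]
Rule 4 Initial Consonant Epenthesis: [ozavevep] → [tozavevep]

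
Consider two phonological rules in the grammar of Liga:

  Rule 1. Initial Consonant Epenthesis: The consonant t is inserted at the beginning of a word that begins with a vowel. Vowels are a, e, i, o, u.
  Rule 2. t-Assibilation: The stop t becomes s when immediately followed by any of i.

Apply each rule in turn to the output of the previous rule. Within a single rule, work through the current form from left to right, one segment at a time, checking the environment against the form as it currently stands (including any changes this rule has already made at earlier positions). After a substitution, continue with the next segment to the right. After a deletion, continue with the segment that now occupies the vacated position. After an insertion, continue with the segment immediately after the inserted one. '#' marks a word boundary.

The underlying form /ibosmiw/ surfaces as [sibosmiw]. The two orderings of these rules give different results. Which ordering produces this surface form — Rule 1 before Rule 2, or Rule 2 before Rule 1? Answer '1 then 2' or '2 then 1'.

Order 1 then 2:
  1 Initial Consonant Epenthesis: [ibosmiw] → [tibosmiw]
  2 t-Assibilation: [tibosmiw] → [sibosmiw]
  result: [sibosmiw]
Order 2 then 1:
  2 t-Assibilation: no change — [ibosmiw]
  1 Initial Consonant Epenthesis: [ibosmiw] → [tibosmiw]
  result: [tibosmiw]

1 then 2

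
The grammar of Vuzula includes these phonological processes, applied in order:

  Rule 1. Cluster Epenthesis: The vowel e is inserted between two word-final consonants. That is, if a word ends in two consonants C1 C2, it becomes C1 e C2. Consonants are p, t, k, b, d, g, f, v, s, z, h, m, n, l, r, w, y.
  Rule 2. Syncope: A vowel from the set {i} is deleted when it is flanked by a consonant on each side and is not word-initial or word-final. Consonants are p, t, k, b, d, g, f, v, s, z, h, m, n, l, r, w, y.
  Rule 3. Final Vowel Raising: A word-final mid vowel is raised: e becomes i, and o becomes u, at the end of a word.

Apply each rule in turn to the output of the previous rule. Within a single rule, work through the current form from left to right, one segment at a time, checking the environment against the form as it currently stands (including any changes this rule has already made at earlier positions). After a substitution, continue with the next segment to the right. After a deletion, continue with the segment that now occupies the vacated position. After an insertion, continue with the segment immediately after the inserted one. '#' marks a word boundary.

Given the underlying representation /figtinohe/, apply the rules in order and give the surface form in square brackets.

Rule 1 Cluster Epenthesis: no change — [figtinohe]
Rule 2 Syncope: [figtinohe] → [fgtnohe]
Rule 3 Final Vowel Raising: [fgtnohe] → [fgtnohi]

[fgtnohi]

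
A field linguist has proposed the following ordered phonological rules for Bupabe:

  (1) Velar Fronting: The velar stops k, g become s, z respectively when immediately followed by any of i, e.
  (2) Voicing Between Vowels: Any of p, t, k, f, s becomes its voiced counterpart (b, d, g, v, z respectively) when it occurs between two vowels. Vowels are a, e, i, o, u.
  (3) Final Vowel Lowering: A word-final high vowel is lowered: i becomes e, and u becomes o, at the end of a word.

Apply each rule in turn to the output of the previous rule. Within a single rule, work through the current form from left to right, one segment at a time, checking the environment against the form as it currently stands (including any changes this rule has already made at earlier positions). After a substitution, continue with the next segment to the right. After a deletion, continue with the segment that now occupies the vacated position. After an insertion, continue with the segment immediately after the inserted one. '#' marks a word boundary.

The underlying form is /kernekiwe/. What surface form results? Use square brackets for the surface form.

[serneziwe]

(1) Velar Fronting: [kernekiwe] → [sernesiwe]
(2) Voicing Between Vowels: [sernesiwe] → [serneziwe]
(3) Final Vowel Lowering: no change — [serneziwe]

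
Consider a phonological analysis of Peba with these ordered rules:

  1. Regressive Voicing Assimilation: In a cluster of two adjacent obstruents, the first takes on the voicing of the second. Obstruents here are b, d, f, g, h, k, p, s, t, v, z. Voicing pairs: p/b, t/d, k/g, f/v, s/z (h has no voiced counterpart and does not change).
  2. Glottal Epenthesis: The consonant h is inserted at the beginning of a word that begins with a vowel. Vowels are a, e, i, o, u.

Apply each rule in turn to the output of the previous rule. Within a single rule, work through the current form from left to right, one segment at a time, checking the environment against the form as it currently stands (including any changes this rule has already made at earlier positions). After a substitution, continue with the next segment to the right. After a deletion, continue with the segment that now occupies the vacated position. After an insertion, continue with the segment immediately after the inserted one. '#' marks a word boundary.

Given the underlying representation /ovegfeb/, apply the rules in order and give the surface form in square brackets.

[hovekfeb]

1 Regressive Voicing Assimilation: [ovegfeb] → [ovekfeb]
2 Glottal Epenthesis: [ovekfeb] → [hovekfeb]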